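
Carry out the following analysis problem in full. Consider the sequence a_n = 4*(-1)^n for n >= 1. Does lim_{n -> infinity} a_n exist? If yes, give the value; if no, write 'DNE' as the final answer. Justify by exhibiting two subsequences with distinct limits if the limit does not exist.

Examine the behaviour of a_n along subsequences.
Even-n subsequence a_{2k} = 4 -> 4. Odd-n subsequence a_{2k+1} = -4 -> -4.
Since these two subsequential limits are 4 and -4, distinct, the full sequence cannot converge (a convergent sequence has all subsequences tending to the same limit). So lim a_n does not exist.

DNE


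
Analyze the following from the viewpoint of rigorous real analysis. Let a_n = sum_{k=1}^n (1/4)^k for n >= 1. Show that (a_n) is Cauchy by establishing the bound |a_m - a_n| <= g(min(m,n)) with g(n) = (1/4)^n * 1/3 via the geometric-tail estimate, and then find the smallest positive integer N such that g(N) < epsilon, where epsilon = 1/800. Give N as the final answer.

For m > n >= 1: |a_m - a_n| = sum_{k=n+1}^m (1/4)^k < sum_{k=n+1}^infinity (1/4)^k = (1/4)^(n+1) / (1 - 1/4) = (1/4)^n * (1/4) * (4/3) = (1/4)^n * 1/3.
So g(n) = (1/4)^n / 3. Since g(n) -> 0, (a_n) is Cauchy.
Now solve g(N) < 1/800: (1/4)^N / 3 < 1/800 <=> 4^N > 1 / (3 * 1/800) = 800/3.
Check powers of 4: 4^4 = 256 <= 800/3, 4^5 = 1024 > 800/3.
So the smallest such N is 5. Check: g(5) = 1/(3 * 1024) = 1/3072 < 1/800.

5


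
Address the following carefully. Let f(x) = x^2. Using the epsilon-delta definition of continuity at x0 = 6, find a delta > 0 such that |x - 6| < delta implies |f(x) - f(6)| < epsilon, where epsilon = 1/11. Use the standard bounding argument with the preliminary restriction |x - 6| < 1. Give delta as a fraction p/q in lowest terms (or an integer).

Factor: |x^2 - (6)^2| = |x - 6| * |x + 6|.
Impose |x - 6| < 1 first. Then |x + 6| = |(x - 6) + 2*(6)| <= |x - 6| + 2*|6| < 1 + 12 = 13.
So |x^2 - (6)^2| < delta * 13.
We need delta * 13 <= 1/11, i.e. delta <= 1/11/13 = 1/143.
Since 1/143 < 1, this is tighter than 1; take delta = 1/143.
So delta = 1/143 works.

1/143


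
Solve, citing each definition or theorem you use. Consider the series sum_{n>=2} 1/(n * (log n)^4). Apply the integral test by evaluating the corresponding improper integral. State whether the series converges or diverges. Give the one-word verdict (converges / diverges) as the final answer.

Let f(x) = 1/(x*log(x)^4). Then f is positive, continuous, and decreasing on [2, infinity), so the integral test applies.
Compute the improper integral int_{2}^infinity f(x) dx:
  antiderivative F(x) = -1/(3*log(x)^3).
  F(x) -> 0 as x -> infinity.  int = 0 - F(2) = 1/(3*log(2)^3) < infinity. By the integral test, the series converges.

converges


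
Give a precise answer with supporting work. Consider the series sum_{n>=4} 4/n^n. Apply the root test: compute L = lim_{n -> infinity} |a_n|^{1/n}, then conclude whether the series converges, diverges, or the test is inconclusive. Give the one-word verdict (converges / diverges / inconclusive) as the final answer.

Let a_n denote the general term. Form |a_n|^(1/n) and simplify:
|a_n|^(1/n) = 2^(2/n)/n
Take the limit as n -> infinity: L = 0.
Since L = 0 < 1, the root test implies convergence.

converges


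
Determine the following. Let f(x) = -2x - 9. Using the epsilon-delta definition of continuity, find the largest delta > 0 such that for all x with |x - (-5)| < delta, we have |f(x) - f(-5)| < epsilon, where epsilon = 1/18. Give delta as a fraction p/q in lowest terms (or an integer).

We compute f(-5) = -2*(-5) - 9 = 1.
|f(x) - f(-5)| = |-2x - 9 - (1)| = |-2(x - (-5))| = 2|x - (-5)|.
We need 2|x - (-5)| < 1/18, i.e. |x - (-5)| < 1/18 / 2 = 1/36.
So any delta <= 1/36 works. Conversely, if delta > 1/36, then x = -5 + 1/36 satisfies |x - (-5)| = 1/36 < delta but |f(x) - f(-5)| = 2 * 1/36 = 1/18, which is not < 1/18; so no larger delta works.
Hence the largest such delta is 1/36.

1/36


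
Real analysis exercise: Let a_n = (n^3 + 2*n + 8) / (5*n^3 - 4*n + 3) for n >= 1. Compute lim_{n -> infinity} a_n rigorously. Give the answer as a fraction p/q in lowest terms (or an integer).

Divide numerator and denominator by n^3, the highest power:
numerator / n^3 = 1 + 2/n^2 + 8/n^3
denominator / n^3 = 5 - 4/n^2 + 3/n^3
As n -> infinity, all terms of the form c/n^k (k >= 1) tend to 0.
So numerator / n^3 -> 1 and denominator / n^3 -> 5.
Therefore lim a_n = 1/5.

1/5


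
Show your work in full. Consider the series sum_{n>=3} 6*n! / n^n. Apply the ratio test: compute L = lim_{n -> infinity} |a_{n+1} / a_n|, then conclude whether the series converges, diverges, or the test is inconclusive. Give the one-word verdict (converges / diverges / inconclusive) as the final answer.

Let a_n denote the general term. Form the ratio a_{n+1}/a_n and simplify:
a_{n+1}/a_n = (n/(n + 1))^n
Take the limit as n -> infinity: L = exp(-1).
Since L = exp(-1) < 1, the ratio test implies the series converges.

converges


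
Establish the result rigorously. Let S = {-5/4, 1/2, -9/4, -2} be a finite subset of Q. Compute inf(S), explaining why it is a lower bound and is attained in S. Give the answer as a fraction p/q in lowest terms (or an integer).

S is finite, so inf(S) = min(S).
Sorted increasing:
-9/4, -2, -5/4, 1/2
The extremum is -9/4.
For every x in S, x >= -9/4. And -9/4 is in S, so it is attained.
Therefore inf(S) = -9/4.

-9/4


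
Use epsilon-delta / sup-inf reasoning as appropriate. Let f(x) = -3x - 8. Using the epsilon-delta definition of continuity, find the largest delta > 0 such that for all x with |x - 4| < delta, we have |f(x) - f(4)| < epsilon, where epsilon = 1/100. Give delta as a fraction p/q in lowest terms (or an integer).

We compute f(4) = -3*(4) - 8 = -20.
|f(x) - f(4)| = |-3x - 8 - (-20)| = |-3(x - 4)| = 3|x - 4|.
We need 3|x - 4| < 1/100, i.e. |x - 4| < 1/100 / 3 = 1/300.
So any delta <= 1/300 works. Conversely, if delta > 1/300, then x = 4 + 1/300 satisfies |x - 4| = 1/300 < delta but |f(x) - f(4)| = 3 * 1/300 = 1/100, which is not < 1/100; so no larger delta works.
Hence the largest such delta is 1/300.

1/300


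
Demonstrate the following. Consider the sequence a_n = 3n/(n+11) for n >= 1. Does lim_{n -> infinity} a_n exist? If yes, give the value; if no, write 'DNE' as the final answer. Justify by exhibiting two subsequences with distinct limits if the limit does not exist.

Examine the behaviour of a_n along subsequences.
Even-n subsequence a_{2k} = 3(2k)/(2k+11) -> 3. Odd-n subsequence a_{2k+1} = 3(2k+1)/(2k+12) -> 3. Both tend to 3, which suggests the limit is 3; verify directly.
|a_n - 3| = |3n - 3(n+11)| / (n+11) = 33/(n+11) < 33/n for every n >= 1.
Given epsilon > 0, choose a positive integer N > 33/epsilon. Then for all n >= N, |a_n - 3| < 33/n <= 33/N < epsilon.
So by the definition of the limit, lim a_n exists and equals 3.

3


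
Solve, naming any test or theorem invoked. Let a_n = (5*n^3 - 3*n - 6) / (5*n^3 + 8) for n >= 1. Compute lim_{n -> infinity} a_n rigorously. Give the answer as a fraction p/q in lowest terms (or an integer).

Divide numerator and denominator by n^3, the highest power:
numerator / n^3 = 5 - 3/n^2 - 6/n^3
denominator / n^3 = 5 + 8/n^3
As n -> infinity, all terms of the form c/n^k (k >= 1) tend to 0.
So numerator / n^3 -> 5 and denominator / n^3 -> 5.
Therefore lim a_n = 1.

1


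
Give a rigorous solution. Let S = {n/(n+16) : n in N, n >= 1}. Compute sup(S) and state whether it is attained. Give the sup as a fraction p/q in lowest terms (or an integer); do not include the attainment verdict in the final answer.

Analysis:
- Values: 1/17, 1/9, 3/19, 1/5, ... strictly increasing.
- Minimum is 1/17 (n=1); inf = 1/17 (attained).
- n/(n+16) = 1 - 16/(n+16) -> 1 from below as n -> infinity, and never equals 1.
- So sup = 1 (not attained).
Conclusion: sup(S) = 1, not attained in S.

1


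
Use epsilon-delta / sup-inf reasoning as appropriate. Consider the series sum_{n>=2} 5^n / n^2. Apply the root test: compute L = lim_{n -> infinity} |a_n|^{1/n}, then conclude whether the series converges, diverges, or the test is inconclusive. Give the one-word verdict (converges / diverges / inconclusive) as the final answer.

Let a_n denote the general term. Form |a_n|^(1/n) and simplify:
|a_n|^(1/n) = 5/n^(2/n)
Take the limit as n -> infinity: L = 5.
Since L = 5 > 1, the root test implies divergence.

diverges


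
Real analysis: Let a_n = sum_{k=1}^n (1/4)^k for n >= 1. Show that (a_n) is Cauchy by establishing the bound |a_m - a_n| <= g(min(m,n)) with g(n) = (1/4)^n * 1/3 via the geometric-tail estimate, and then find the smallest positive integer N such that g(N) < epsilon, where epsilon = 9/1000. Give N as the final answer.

For m > n >= 1: |a_m - a_n| = sum_{k=n+1}^m (1/4)^k < sum_{k=n+1}^infinity (1/4)^k = (1/4)^(n+1) / (1 - 1/4) = (1/4)^n * (1/4) * (4/3) = (1/4)^n * 1/3.
So g(n) = (1/4)^n / 3. Since g(n) -> 0, (a_n) is Cauchy.
Now solve g(N) < 9/1000: (1/4)^N / 3 < 9/1000 <=> 4^N > 1 / (3 * 9/1000) = 1000/27.
Check powers of 4: 4^2 = 16 <= 1000/27, 4^3 = 64 > 1000/27.
So the smallest such N is 3. Check: g(3) = 1/(3 * 64) = 1/192 < 9/1000.

3


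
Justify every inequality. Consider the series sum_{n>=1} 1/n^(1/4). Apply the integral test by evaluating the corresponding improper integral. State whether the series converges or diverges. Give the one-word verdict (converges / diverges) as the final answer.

Let f(x) = x^(-1/4). Then f is positive, continuous, and decreasing on [1, infinity), so the integral test applies.
Compute the improper integral int_{1}^infinity f(x) dx:
  antiderivative F(x) = 4*x^(3/4)/3.
  As x -> infinity, F(x) -> infinity (since p = 1/4 < 1).
  So the integral diverges. By the integral test, the series diverges.

diverges


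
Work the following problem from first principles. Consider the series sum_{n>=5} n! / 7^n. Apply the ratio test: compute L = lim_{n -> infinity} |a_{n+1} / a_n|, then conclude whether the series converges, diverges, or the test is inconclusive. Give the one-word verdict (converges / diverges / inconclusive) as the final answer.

Let a_n denote the general term. Form the ratio a_{n+1}/a_n and simplify:
a_{n+1}/a_n = n/7 + 1/7
Take the limit as n -> infinity: L = infinity.
Since L = infinity > 1 (or L = infinity), the ratio test implies the series diverges.

diverges


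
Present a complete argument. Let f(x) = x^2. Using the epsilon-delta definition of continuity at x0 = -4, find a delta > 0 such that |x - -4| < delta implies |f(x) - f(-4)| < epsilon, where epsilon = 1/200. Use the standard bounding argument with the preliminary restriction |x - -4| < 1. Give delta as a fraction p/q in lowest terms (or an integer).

Factor: |x^2 - (-4)^2| = |x - -4| * |x + -4|.
Impose |x - -4| < 1 first. Then |x + -4| = |(x - -4) + 2*(-4)| <= |x - -4| + 2*|-4| < 1 + 8 = 9.
So |x^2 - (-4)^2| < delta * 9.
We need delta * 9 <= 1/200, i.e. delta <= 1/200/9 = 1/1800.
Since 1/1800 < 1, this is tighter than 1; take delta = 1/1800.
So delta = 1/1800 works.

1/1800


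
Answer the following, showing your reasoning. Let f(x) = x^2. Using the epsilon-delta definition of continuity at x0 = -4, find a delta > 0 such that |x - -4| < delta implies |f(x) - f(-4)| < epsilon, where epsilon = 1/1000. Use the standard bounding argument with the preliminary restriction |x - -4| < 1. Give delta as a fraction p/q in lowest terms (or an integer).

Factor: |x^2 - (-4)^2| = |x - -4| * |x + -4|.
Impose |x - -4| < 1 first. Then |x + -4| = |(x - -4) + 2*(-4)| <= |x - -4| + 2*|-4| < 1 + 8 = 9.
So |x^2 - (-4)^2| < delta * 9.
We need delta * 9 <= 1/1000, i.e. delta <= 1/1000/9 = 1/9000.
Since 1/9000 < 1, this is tighter than 1; take delta = 1/9000.
So delta = 1/9000 works.

1/9000


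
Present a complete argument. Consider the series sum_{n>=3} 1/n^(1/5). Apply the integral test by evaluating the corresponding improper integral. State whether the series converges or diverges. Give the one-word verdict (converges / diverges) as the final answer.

Let f(x) = x^(-1/5). Then f is positive, continuous, and decreasing on [3, infinity), so the integral test applies.
Compute the improper integral int_{3}^infinity f(x) dx:
  antiderivative F(x) = 5*x^(4/5)/4.
  As x -> infinity, F(x) -> infinity (since p = 1/5 < 1).
  So the integral diverges. By the integral test, the series diverges.

diverges


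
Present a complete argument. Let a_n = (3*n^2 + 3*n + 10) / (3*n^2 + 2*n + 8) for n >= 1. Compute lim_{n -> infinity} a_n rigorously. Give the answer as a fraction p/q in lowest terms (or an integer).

Divide numerator and denominator by n^2, the highest power:
numerator / n^2 = 3 + 3/n + 10/n^2
denominator / n^2 = 3 + 2/n + 8/n^2
As n -> infinity, all terms of the form c/n^k (k >= 1) tend to 0.
So numerator / n^2 -> 3 and denominator / n^2 -> 3.
Therefore lim a_n = 1.

1


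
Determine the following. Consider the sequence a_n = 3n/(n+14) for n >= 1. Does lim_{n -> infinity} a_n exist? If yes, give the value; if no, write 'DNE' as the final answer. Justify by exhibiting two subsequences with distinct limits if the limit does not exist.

Examine the behaviour of a_n along subsequences.
Even-n subsequence a_{2k} = 3(2k)/(2k+14) -> 3. Odd-n subsequence a_{2k+1} = 3(2k+1)/(2k+15) -> 3. Both tend to 3, which suggests the limit is 3; verify directly.
|a_n - 3| = |3n - 3(n+14)| / (n+14) = 42/(n+14) < 42/n for every n >= 1.
Given epsilon > 0, choose a positive integer N > 42/epsilon. Then for all n >= N, |a_n - 3| < 42/n <= 42/N < epsilon.
So by the definition of the limit, lim a_n exists and equals 3.

3


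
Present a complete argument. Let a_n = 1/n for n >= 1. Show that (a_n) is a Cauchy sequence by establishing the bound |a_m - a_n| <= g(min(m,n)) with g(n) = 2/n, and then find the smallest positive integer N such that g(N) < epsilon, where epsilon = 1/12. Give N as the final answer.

For any m, n >= 1, by the triangle inequality:
|a_m - a_n| = |1/m - 1/n| <= 1/m + 1/n <= 2/min(m,n).
So g(n) = 2/n bounds the Cauchy difference. Since g(n) -> 0, (a_n) is Cauchy.
Now solve g(N) < 1/12: 2/N < 1/12 <=> N > 2 / (1/12) = 24.
The smallest integer strictly greater than 24 is N = 25.
Check: g(25) = 2/25 = 2/25 < 1/12; g(24) = 1/12 >= 1/12. So N = 25.

25


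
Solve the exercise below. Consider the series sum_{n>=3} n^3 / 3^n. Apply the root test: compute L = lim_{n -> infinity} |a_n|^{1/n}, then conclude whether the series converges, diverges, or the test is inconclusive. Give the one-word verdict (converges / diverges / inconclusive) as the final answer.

Let a_n denote the general term. Form |a_n|^(1/n) and simplify:
|a_n|^(1/n) = n^(3/n)/3
Take the limit as n -> infinity: L = 1/3.
Since L = 1/3 < 1, the root test implies convergence.

converges


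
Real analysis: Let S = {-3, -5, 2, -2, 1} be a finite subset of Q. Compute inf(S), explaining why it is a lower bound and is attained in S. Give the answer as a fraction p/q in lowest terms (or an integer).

S is finite, so inf(S) = min(S).
Sorted increasing:
-5, -3, -2, 1, 2
The extremum is -5.
For every x in S, x >= -5. And -5 is in S, so it is attained.
Therefore inf(S) = -5.

-5


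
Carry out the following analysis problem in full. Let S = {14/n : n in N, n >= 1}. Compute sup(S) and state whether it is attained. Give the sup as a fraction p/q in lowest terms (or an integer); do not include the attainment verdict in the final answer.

Analysis:
- Values: 14, 7, 14/3, 7/2, ... strictly decreasing.
- The maximum is 14 (n=1); sup = 14 (attained).
- The set is bounded below by 0; 14/n -> 0 so 0 is the greatest lower bound.
- 0 is not in the set, so inf = 0 is not attained.
Conclusion: sup(S) = 14, attained in S.

14


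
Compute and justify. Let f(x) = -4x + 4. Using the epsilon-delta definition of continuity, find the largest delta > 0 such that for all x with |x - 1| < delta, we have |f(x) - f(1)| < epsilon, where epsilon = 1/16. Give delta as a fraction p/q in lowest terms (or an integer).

We compute f(1) = -4*(1) + 4 = 0.
|f(x) - f(1)| = |-4x + 4 - (0)| = |-4(x - 1)| = 4|x - 1|.
We need 4|x - 1| < 1/16, i.e. |x - 1| < 1/16 / 4 = 1/64.
So any delta <= 1/64 works. Conversely, if delta > 1/64, then x = 1 + 1/64 satisfies |x - 1| = 1/64 < delta but |f(x) - f(1)| = 4 * 1/64 = 1/16, which is not < 1/16; so no larger delta works.
Hence the largest such delta is 1/64.

1/64


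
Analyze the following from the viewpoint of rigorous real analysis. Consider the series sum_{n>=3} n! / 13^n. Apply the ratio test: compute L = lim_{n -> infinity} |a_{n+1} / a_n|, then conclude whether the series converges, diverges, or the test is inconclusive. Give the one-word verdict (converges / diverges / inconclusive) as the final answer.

Let a_n denote the general term. Form the ratio a_{n+1}/a_n and simplify:
a_{n+1}/a_n = n/13 + 1/13
Take the limit as n -> infinity: L = infinity.
Since L = infinity > 1 (or L = infinity), the ratio test implies the series diverges.

diverges


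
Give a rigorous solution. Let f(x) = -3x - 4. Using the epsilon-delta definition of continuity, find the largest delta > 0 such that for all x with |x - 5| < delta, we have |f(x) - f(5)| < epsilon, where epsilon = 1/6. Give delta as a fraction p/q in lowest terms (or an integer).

We compute f(5) = -3*(5) - 4 = -19.
|f(x) - f(5)| = |-3x - 4 - (-19)| = |-3(x - 5)| = 3|x - 5|.
We need 3|x - 5| < 1/6, i.e. |x - 5| < 1/6 / 3 = 1/18.
So any delta <= 1/18 works. Conversely, if delta > 1/18, then x = 5 + 1/18 satisfies |x - 5| = 1/18 < delta but |f(x) - f(5)| = 3 * 1/18 = 1/6, which is not < 1/6; so no larger delta works.
Hence the largest such delta is 1/18.

1/18


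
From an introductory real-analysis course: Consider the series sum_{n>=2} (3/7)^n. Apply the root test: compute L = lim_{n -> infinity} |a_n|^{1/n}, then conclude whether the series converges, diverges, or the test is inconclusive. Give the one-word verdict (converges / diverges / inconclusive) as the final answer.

Let a_n denote the general term. Form |a_n|^(1/n) and simplify:
|a_n|^(1/n) = 3/7
Take the limit as n -> infinity: L = 3/7.
Since L = 3/7 < 1, the root test implies convergence.

converges


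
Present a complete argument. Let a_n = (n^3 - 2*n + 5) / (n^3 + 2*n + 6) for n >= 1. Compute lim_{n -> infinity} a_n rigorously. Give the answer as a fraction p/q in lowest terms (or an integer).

Divide numerator and denominator by n^3, the highest power:
numerator / n^3 = 1 - 2/n^2 + 5/n^3
denominator / n^3 = 1 + 2/n^2 + 6/n^3
As n -> infinity, all terms of the form c/n^k (k >= 1) tend to 0.
So numerator / n^3 -> 1 and denominator / n^3 -> 1.
Therefore lim a_n = 1.

1


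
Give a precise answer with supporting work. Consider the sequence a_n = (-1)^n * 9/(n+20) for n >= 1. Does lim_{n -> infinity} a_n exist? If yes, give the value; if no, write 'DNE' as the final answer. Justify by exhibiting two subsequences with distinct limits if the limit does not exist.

Examine the behaviour of a_n along subsequences.
Even-n subsequence a_{2k} = 9/(2k+20) -> 0. Odd-n subsequence a_{2k+1} = -9/(2k+21) -> 0. Both tend to 0, which suggests the limit is 0; verify directly.
|a_n - 0| = 9/(n+20) < 9/n for every n >= 1.
Given epsilon > 0, choose a positive integer N > 9/epsilon. Then for all n >= N, |a_n| < 9/n <= 9/N < epsilon.
So by the definition of the limit, lim a_n exists and equals 0.

0


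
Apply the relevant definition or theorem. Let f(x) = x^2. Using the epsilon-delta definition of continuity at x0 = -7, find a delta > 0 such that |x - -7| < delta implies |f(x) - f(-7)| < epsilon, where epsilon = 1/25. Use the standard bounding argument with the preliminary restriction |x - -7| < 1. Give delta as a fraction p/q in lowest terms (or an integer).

Factor: |x^2 - (-7)^2| = |x - -7| * |x + -7|.
Impose |x - -7| < 1 first. Then |x + -7| = |(x - -7) + 2*(-7)| <= |x - -7| + 2*|-7| < 1 + 14 = 15.
So |x^2 - (-7)^2| < delta * 15.
We need delta * 15 <= 1/25, i.e. delta <= 1/25/15 = 1/375.
Since 1/375 < 1, this is tighter than 1; take delta = 1/375.
So delta = 1/375 works.

1/375


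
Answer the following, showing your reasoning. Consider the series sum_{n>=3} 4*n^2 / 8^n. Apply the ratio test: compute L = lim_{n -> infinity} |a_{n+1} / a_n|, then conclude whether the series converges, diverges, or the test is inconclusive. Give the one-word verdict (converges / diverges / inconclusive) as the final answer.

Let a_n denote the general term. Form the ratio a_{n+1}/a_n and simplify:
a_{n+1}/a_n = (n + 1)^2/(8*n^2)
Take the limit as n -> infinity: L = 1/8.
Since L = 1/8 < 1, the ratio test implies the series converges.

converges


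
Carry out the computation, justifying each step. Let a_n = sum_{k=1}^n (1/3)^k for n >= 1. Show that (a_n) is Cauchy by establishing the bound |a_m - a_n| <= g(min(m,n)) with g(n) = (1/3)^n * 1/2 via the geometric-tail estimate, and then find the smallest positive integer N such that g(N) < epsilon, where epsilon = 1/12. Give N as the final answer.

For m > n >= 1: |a_m - a_n| = sum_{k=n+1}^m (1/3)^k < sum_{k=n+1}^infinity (1/3)^k = (1/3)^(n+1) / (1 - 1/3) = (1/3)^n * (1/3) * (3/2) = (1/3)^n * 1/2.
So g(n) = (1/3)^n / 2. Since g(n) -> 0, (a_n) is Cauchy.
Now solve g(N) < 1/12: (1/3)^N / 2 < 1/12 <=> 3^N > 1 / (2 * 1/12) = 6.
Check powers of 3: 3^1 = 3 <= 6, 3^2 = 9 > 6.
So the smallest such N is 2. Check: g(2) = 1/(2 * 9) = 1/18 < 1/12.

2


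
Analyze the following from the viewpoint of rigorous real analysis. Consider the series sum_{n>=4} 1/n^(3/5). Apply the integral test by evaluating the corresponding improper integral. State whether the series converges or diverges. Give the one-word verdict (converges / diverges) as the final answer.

Let f(x) = x^(-3/5). Then f is positive, continuous, and decreasing on [4, infinity), so the integral test applies.
Compute the improper integral int_{4}^infinity f(x) dx:
  antiderivative F(x) = 5*x^(2/5)/2.
  As x -> infinity, F(x) -> infinity (since p = 3/5 < 1).
  So the integral diverges. By the integral test, the series diverges.

diverges


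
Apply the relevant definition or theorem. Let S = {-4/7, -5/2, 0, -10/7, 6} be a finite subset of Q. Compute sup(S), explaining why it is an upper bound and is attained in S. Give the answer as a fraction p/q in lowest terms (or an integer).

S is finite, so sup(S) = max(S).
Sorted decreasing:
6, 0, -4/7, -10/7, -5/2
The extremum is 6.
For every x in S, x <= 6. And 6 is in S, so it is attained.
Therefore sup(S) = 6.

6


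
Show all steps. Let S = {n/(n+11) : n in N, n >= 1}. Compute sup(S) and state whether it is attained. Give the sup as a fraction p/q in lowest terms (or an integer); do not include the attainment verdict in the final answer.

Analysis:
- Values: 1/12, 2/13, 3/14, 4/15, ... strictly increasing.
- Minimum is 1/12 (n=1); inf = 1/12 (attained).
- n/(n+11) = 1 - 11/(n+11) -> 1 from below as n -> infinity, and never equals 1.
- So sup = 1 (not attained).
Conclusion: sup(S) = 1, not attained in S.

1


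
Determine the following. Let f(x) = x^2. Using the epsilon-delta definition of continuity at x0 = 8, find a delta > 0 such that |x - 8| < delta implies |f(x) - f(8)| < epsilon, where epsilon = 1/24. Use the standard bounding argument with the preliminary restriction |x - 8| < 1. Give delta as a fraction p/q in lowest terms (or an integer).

Factor: |x^2 - (8)^2| = |x - 8| * |x + 8|.
Impose |x - 8| < 1 first. Then |x + 8| = |(x - 8) + 2*(8)| <= |x - 8| + 2*|8| < 1 + 16 = 17.
So |x^2 - (8)^2| < delta * 17.
We need delta * 17 <= 1/24, i.e. delta <= 1/24/17 = 1/408.
Since 1/408 < 1, this is tighter than 1; take delta = 1/408.
So delta = 1/408 works.

1/408


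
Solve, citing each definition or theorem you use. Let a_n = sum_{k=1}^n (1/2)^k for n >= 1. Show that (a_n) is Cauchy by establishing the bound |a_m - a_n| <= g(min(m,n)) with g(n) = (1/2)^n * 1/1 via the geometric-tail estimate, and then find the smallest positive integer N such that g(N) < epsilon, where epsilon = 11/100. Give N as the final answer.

For m > n >= 1: |a_m - a_n| = sum_{k=n+1}^m (1/2)^k < sum_{k=n+1}^infinity (1/2)^k = (1/2)^(n+1) / (1 - 1/2) = (1/2)^n * (1/2) * (2/1) = (1/2)^n * 1/1.
So g(n) = (1/2)^n / 1. Since g(n) -> 0, (a_n) is Cauchy.
Now solve g(N) < 11/100: (1/2)^N / 1 < 11/100 <=> 2^N > 1 / (1 * 11/100) = 100/11.
Check powers of 2: 2^3 = 8 <= 100/11, 2^4 = 16 > 100/11.
So the smallest such N is 4. Check: g(4) = 1/(1 * 16) = 1/16 < 11/100.

4


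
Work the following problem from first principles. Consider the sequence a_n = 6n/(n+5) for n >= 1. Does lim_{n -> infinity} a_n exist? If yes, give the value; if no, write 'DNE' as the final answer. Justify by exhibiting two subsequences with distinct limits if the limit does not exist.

Examine the behaviour of a_n along subsequences.
Even-n subsequence a_{2k} = 6(2k)/(2k+5) -> 6. Odd-n subsequence a_{2k+1} = 6(2k+1)/(2k+6) -> 6. Both tend to 6, which suggests the limit is 6; verify directly.
|a_n - 6| = |6n - 6(n+5)| / (n+5) = 30/(n+5) < 30/n for every n >= 1.
Given epsilon > 0, choose a positive integer N > 30/epsilon. Then for all n >= N, |a_n - 6| < 30/n <= 30/N < epsilon.
So by the definition of the limit, lim a_n exists and equals 6.

6


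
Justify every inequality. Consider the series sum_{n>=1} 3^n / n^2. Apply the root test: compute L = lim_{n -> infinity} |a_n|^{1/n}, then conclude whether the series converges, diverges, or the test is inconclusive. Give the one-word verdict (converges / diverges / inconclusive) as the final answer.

Let a_n denote the general term. Form |a_n|^(1/n) and simplify:
|a_n|^(1/n) = 3/n^(2/n)
Take the limit as n -> infinity: L = 3.
Since L = 3 > 1, the root test implies divergence.

diverges


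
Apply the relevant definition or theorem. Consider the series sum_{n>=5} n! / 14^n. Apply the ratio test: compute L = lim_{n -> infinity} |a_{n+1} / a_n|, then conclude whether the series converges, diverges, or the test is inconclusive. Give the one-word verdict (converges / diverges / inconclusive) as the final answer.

Let a_n denote the general term. Form the ratio a_{n+1}/a_n and simplify:
a_{n+1}/a_n = n/14 + 1/14
Take the limit as n -> infinity: L = infinity.
Since L = infinity > 1 (or L = infinity), the ratio test implies the series diverges.

diverges


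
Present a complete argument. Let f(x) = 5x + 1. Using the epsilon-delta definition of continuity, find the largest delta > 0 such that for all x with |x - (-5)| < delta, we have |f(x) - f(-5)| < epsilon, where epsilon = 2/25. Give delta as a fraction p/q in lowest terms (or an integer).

We compute f(-5) = 5*(-5) + 1 = -24.
|f(x) - f(-5)| = |5x + 1 - (-24)| = |5(x - (-5))| = 5|x - (-5)|.
We need 5|x - (-5)| < 2/25, i.e. |x - (-5)| < 2/25 / 5 = 2/125.
So any delta <= 2/125 works. Conversely, if delta > 2/125, then x = -5 + 2/125 satisfies |x - (-5)| = 2/125 < delta but |f(x) - f(-5)| = 5 * 2/125 = 2/25, which is not < 2/25; so no larger delta works.
Hence the largest such delta is 2/125.

2/125


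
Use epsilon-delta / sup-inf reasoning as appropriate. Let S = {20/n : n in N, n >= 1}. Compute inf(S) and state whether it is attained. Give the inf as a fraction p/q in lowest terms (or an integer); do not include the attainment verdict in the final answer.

Analysis:
- Values: 20, 10, 20/3, 5, ... strictly decreasing.
- The maximum is 20 (n=1); sup = 20 (attained).
- The set is bounded below by 0; 20/n -> 0 so 0 is the greatest lower bound.
- 0 is not in the set, so inf = 0 is not attained.
Conclusion: inf(S) = 0, not attained in S.

0


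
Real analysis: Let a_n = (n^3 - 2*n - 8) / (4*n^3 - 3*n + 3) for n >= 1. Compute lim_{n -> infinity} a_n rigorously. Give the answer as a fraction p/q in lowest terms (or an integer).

Divide numerator and denominator by n^3, the highest power:
numerator / n^3 = 1 - 2/n^2 - 8/n^3
denominator / n^3 = 4 - 3/n^2 + 3/n^3
As n -> infinity, all terms of the form c/n^k (k >= 1) tend to 0.
So numerator / n^3 -> 1 and denominator / n^3 -> 4.
Therefore lim a_n = 1/4.

1/4


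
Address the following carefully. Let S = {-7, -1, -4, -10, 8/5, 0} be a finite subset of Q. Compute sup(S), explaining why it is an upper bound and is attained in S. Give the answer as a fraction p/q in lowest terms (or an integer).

S is finite, so sup(S) = max(S).
Sorted decreasing:
8/5, 0, -1, -4, -7, -10
The extremum is 8/5.
For every x in S, x <= 8/5. And 8/5 is in S, so it is attained.
Therefore sup(S) = 8/5.

8/5


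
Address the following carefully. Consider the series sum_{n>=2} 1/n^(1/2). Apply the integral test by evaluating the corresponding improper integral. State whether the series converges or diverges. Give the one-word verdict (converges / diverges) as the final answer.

Let f(x) = 1/sqrt(x). Then f is positive, continuous, and decreasing on [2, infinity), so the integral test applies.
Compute the improper integral int_{2}^infinity f(x) dx:
  antiderivative F(x) = 2*sqrt(x).
  As x -> infinity, F(x) -> infinity (since p = 1/2 < 1).
  So the integral diverges. By the integral test, the series diverges.

diverges


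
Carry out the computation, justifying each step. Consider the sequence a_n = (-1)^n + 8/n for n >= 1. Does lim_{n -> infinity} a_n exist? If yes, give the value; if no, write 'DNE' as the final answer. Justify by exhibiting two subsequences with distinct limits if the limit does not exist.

Examine the behaviour of a_n along subsequences.
a_{2k} = 1 + 8/(2k) -> 1. a_{2k+1} = -1 + 8/(2k+1) -> -1.
Since these two subsequential limits are 1 and -1, distinct, the full sequence cannot converge (a convergent sequence has all subsequences tending to the same limit). So lim a_n does not exist.

DNE


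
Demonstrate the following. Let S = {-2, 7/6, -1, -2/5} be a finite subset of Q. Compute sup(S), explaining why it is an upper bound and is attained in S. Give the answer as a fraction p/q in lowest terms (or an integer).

S is finite, so sup(S) = max(S).
Sorted decreasing:
7/6, -2/5, -1, -2
The extremum is 7/6.
For every x in S, x <= 7/6. And 7/6 is in S, so it is attained.
Therefore sup(S) = 7/6.

7/6


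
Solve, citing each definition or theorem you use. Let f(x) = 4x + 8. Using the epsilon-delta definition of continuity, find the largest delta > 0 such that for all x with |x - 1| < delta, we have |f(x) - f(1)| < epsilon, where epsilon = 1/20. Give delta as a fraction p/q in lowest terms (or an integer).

We compute f(1) = 4*(1) + 8 = 12.
|f(x) - f(1)| = |4x + 8 - (12)| = |4(x - 1)| = 4|x - 1|.
We need 4|x - 1| < 1/20, i.e. |x - 1| < 1/20 / 4 = 1/80.
So any delta <= 1/80 works. Conversely, if delta > 1/80, then x = 1 + 1/80 satisfies |x - 1| = 1/80 < delta but |f(x) - f(1)| = 4 * 1/80 = 1/20, which is not < 1/20; so no larger delta works.
Hence the largest such delta is 1/80.

1/80


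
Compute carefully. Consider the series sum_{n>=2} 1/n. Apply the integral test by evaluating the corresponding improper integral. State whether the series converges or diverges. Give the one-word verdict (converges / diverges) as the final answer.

Let f(x) = 1/x. Then f is positive, continuous, and decreasing on [2, infinity), so the integral test applies.
Compute the improper integral int_{2}^infinity f(x) dx:
  antiderivative F(x) = log(x).
  As x -> infinity, log(x) -> infinity.
  So int = infinity - log(2) = infinity. By the integral test, the series diverges.

diverges


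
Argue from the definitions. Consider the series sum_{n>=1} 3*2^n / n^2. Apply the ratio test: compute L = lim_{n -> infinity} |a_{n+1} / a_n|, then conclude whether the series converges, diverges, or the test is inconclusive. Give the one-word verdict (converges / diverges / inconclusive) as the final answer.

Let a_n denote the general term. Form the ratio a_{n+1}/a_n and simplify:
a_{n+1}/a_n = 2*n^2/(n + 1)^2
Take the limit as n -> infinity: L = 2.
Since L = 2 > 1 (or L = infinity), the ratio test implies the series diverges.

diverges


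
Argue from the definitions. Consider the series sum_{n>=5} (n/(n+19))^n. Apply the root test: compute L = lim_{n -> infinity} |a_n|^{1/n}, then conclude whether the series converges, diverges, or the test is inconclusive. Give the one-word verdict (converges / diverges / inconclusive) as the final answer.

Let a_n denote the general term. Form |a_n|^(1/n) and simplify:
|a_n|^(1/n) = n/(n + 19)
Take the limit as n -> infinity: L = 1.
Since L = 1, the root test is inconclusive. (In fact a_n = (n/(n+19))^n -> e^(-19) != 0, so the nth-term test shows divergence; but the root test itself gives no conclusion.)

inconclusive


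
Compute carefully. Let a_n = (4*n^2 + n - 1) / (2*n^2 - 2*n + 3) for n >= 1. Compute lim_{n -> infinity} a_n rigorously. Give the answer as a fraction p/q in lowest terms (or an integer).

Divide numerator and denominator by n^2, the highest power:
numerator / n^2 = 4 + 1/n - 1/n^2
denominator / n^2 = 2 - 2/n + 3/n^2
As n -> infinity, all terms of the form c/n^k (k >= 1) tend to 0.
So numerator / n^2 -> 4 and denominator / n^2 -> 2.
Therefore lim a_n = 2.

2


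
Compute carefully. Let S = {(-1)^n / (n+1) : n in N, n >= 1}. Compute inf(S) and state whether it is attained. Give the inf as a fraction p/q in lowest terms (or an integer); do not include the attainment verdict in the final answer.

Analysis:
- Values: -1/2, 1/3, -1/4, 1/5, -1/6, ...
- Positive terms (even n): 1/(2+1), 1/(4+1), ... decreasing -> max = 1/3 (n=2).
- Negative terms (odd n): -1/(1+1), -1/(3+1), ... increasing -> min = -1/2 (n=1).
- So sup = 1/3 (attained at n=2); inf = -1/2 (attained at n=1).
Conclusion: inf(S) = -1/2, attained in S.

-1/2


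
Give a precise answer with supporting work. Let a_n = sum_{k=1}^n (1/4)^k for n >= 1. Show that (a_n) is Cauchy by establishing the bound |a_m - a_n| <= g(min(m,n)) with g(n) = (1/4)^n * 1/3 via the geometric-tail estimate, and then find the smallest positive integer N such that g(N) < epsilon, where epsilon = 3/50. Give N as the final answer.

For m > n >= 1: |a_m - a_n| = sum_{k=n+1}^m (1/4)^k < sum_{k=n+1}^infinity (1/4)^k = (1/4)^(n+1) / (1 - 1/4) = (1/4)^n * (1/4) * (4/3) = (1/4)^n * 1/3.
So g(n) = (1/4)^n / 3. Since g(n) -> 0, (a_n) is Cauchy.
Now solve g(N) < 3/50: (1/4)^N / 3 < 3/50 <=> 4^N > 1 / (3 * 3/50) = 50/9.
Check powers of 4: 4^1 = 4 <= 50/9, 4^2 = 16 > 50/9.
So the smallest such N is 2. Check: g(2) = 1/(3 * 16) = 1/48 < 3/50.

2


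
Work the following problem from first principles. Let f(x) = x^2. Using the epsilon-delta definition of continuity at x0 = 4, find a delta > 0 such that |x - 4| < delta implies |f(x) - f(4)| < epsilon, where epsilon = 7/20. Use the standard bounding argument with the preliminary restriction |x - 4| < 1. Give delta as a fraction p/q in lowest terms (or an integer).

Factor: |x^2 - (4)^2| = |x - 4| * |x + 4|.
Impose |x - 4| < 1 first. Then |x + 4| = |(x - 4) + 2*(4)| <= |x - 4| + 2*|4| < 1 + 8 = 9.
So |x^2 - (4)^2| < delta * 9.
We need delta * 9 <= 7/20, i.e. delta <= 7/20/9 = 7/180.
Since 7/180 < 1, this is tighter than 1; take delta = 7/180.
So delta = 7/180 works.

7/180


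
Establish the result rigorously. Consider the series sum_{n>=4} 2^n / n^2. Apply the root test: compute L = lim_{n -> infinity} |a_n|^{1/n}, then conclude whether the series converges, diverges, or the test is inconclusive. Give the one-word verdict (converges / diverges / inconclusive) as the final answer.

Let a_n denote the general term. Form |a_n|^(1/n) and simplify:
|a_n|^(1/n) = 2/n^(2/n)
Take the limit as n -> infinity: L = 2.
Since L = 2 > 1, the root test implies divergence.

diverges


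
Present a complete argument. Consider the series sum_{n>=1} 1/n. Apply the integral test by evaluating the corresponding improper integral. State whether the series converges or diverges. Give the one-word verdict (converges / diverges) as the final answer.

Let f(x) = 1/x. Then f is positive, continuous, and decreasing on [1, infinity), so the integral test applies.
Compute the improper integral int_{1}^infinity f(x) dx:
  antiderivative F(x) = log(x).
  As x -> infinity, log(x) -> infinity.
  So int = infinity - log(1) = infinity. By the integral test, the series diverges.

diverges


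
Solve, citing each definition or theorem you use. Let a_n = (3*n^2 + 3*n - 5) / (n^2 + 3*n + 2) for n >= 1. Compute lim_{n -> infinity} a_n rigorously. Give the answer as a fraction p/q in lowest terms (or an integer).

Divide numerator and denominator by n^2, the highest power:
numerator / n^2 = 3 + 3/n - 5/n^2
denominator / n^2 = 1 + 3/n + 2/n^2
As n -> infinity, all terms of the form c/n^k (k >= 1) tend to 0.
So numerator / n^2 -> 3 and denominator / n^2 -> 1.
Therefore lim a_n = 3.

3


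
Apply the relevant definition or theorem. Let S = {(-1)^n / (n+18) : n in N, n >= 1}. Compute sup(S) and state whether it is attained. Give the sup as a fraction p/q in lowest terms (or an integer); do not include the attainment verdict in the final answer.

Analysis:
- Values: -1/19, 1/20, -1/21, 1/22, -1/23, ...
- Positive terms (even n): 1/(2+18), 1/(4+18), ... decreasing -> max = 1/20 (n=2).
- Negative terms (odd n): -1/(1+18), -1/(3+18), ... increasing -> min = -1/19 (n=1).
- So sup = 1/20 (attained at n=2); inf = -1/19 (attained at n=1).
Conclusion: sup(S) = 1/20, attained in S.

1/20


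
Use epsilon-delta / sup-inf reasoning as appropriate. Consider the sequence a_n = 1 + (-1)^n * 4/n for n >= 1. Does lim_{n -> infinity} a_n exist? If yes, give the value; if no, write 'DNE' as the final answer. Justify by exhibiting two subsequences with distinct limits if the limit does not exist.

Examine the behaviour of a_n along subsequences.
Even-n subsequence a_{2k} = 1 + 4/(2k) -> 1. Odd-n subsequence a_{2k+1} = 1 - 4/(2k+1) -> 1. Both tend to 1, which suggests the limit is 1; verify directly.
|a_n - 1| = |(-1)^n * 4/n| = 4/n for every n >= 1.
Given epsilon > 0, choose a positive integer N > 4/epsilon. Then for all n >= N, |a_n - 1| = 4/n <= 4/N < epsilon.
So by the definition of the limit, lim a_n exists and equals 1.

1


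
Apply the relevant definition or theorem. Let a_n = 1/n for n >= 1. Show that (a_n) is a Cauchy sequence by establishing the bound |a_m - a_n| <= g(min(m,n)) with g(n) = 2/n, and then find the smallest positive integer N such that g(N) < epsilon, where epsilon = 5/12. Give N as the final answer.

For any m, n >= 1, by the triangle inequality:
|a_m - a_n| = |1/m - 1/n| <= 1/m + 1/n <= 2/min(m,n).
So g(n) = 2/n bounds the Cauchy difference. Since g(n) -> 0, (a_n) is Cauchy.
Now solve g(N) < 5/12: 2/N < 5/12 <=> N > 2 / (5/12) = 24/5.
The smallest integer strictly greater than 24/5 is N = 5.
Check: g(5) = 2/5 = 2/5 < 5/12; g(4) = 1/2 >= 5/12. So N = 5.

5


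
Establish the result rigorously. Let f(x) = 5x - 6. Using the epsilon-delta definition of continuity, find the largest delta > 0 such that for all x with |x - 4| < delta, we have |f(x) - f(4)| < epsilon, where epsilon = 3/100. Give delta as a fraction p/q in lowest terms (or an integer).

We compute f(4) = 5*(4) - 6 = 14.
|f(x) - f(4)| = |5x - 6 - (14)| = |5(x - 4)| = 5|x - 4|.
We need 5|x - 4| < 3/100, i.e. |x - 4| < 3/100 / 5 = 3/500.
So any delta <= 3/500 works. Conversely, if delta > 3/500, then x = 4 + 3/500 satisfies |x - 4| = 3/500 < delta but |f(x) - f(4)| = 5 * 3/500 = 3/100, which is not < 3/100; so no larger delta works.
Hence the largest such delta is 3/500.

3/500


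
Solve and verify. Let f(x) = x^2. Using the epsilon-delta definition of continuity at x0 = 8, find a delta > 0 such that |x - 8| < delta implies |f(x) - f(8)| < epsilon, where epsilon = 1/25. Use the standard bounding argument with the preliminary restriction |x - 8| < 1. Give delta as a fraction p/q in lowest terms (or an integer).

Factor: |x^2 - (8)^2| = |x - 8| * |x + 8|.
Impose |x - 8| < 1 first. Then |x + 8| = |(x - 8) + 2*(8)| <= |x - 8| + 2*|8| < 1 + 16 = 17.
So |x^2 - (8)^2| < delta * 17.
We need delta * 17 <= 1/25, i.e. delta <= 1/25/17 = 1/425.
Since 1/425 < 1, this is tighter than 1; take delta = 1/425.
So delta = 1/425 works.

1/425


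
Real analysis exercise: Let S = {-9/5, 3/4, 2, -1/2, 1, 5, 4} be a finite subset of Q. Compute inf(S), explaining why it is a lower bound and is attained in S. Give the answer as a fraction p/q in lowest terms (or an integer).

S is finite, so inf(S) = min(S).
Sorted increasing:
-9/5, -1/2, 3/4, 1, 2, 4, 5
The extremum is -9/5.
For every x in S, x >= -9/5. And -9/5 is in S, so it is attained.
Therefore inf(S) = -9/5.

-9/5
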